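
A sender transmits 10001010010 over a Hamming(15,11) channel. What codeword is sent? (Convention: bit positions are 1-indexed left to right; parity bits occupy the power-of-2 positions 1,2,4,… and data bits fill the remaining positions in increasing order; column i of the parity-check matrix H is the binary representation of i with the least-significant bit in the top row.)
Codeword c = d · G (mod 2), d = 10001010010:
  c[0] = d·G[:,0] = (10001010010)·(11011010101) mod 2 = 1+0+0+0+1+0+1+0+0+0+0 mod 2 = 1
  c[1] = d·G[:,1] = (10001010010)·(10110110011) mod 2 = 1+0+0+0+0+0+1+0+0+1+0 mod 2 = 1
  c[2] = d·G[:,2] = (10001010010)·(10000000000) mod 2 = 1+0+0+0+0+0+0+0+0+0+0 mod 2 = 1
  c[3] = d·G[:,3] = (10001010010)·(01110001111) mod 2 = 0+0+0+0+0+0+0+0+0+1+0 mod 2 = 1
  c[4] = d·G[:,4] = (10001010010)·(01000000000) mod 2 = 0+0+0+0+0+0+0+0+0+0+0 mod 2 = 0
  c[5] = d·G[:,5] = (10001010010)·(00100000000) mod 2 = 0+0+0+0+0+0+0+0+0+0+0 mod 2 = 0
  c[6] = d·G[:,6] = (10001010010)·(00010000000) mod 2 = 0+0+0+0+0+0+0+0+0+0+0 mod 2 = 0
  c[7] = d·G[:,7] = (10001010010)·(00001111111) mod 2 = 0+0+0+0+1+0+1+0+0+1+0 mod 2 = 1
  c[8] = d·G[:,8] = (10001010010)·(00001000000) mod 2 = 0+0+0+0+1+0+0+0+0+0+0 mod 2 = 1
  c[9] = d·G[:,9] = (10001010010)·(00000100000) mod 2 = 0+0+0+0+0+0+0+0+0+0+0 mod 2 = 0
  c[10] = d·G[:,10] = (10001010010)·(00000010000) mod 2 = 0+0+0+0+0+0+1+0+0+0+0 mod 2 = 1
  c[11] = d·G[:,11] = (10001010010)·(00000001000) mod 2 = 0+0+0+0+0+0+0+0+0+0+0 mod 2 = 0
  c[12] = d·G[:,12] = (10001010010)·(00000000100) mod 2 = 0+0+0+0+0+0+0+0+0+0+0 mod 2 = 0
  c[13] = d·G[:,13] = (10001010010)·(00000000010) mod 2 = 0+0+0+0+0+0+0+0+0+1+0 mod 2 = 1
  c[14] = d·G[:,14] = (10001010010)·(00000000001) mod 2 = 0+0+0+0+0+0+0+0+0+0+0 mod 2 = 0
Codeword = 111100011010010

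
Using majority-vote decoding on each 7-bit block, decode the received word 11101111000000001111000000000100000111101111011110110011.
Split into 7-bit blocks and majority-vote each:
  block 1 = 1110111: 6 ones, 1 zeros → 1
  block 2 = 1000000: 1 ones, 6 zeros → 0
  block 3 = 0011110: 4 ones, 3 zeros → 1
  block 4 = 0000000: 0 ones, 7 zeros → 0
  block 5 = 0100000: 1 ones, 6 zeros → 0
  block 6 = 1111011: 6 ones, 1 zeros → 1
  block 7 = 1101111: 6 ones, 1 zeros → 1
  block 8 = 0110011: 4 ones, 3 zeros → 1
Decoded = 10100111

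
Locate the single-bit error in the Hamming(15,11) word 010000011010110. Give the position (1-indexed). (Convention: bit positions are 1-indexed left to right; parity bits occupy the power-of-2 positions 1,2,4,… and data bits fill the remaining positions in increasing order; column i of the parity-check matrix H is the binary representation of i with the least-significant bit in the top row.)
Syndrome s = H · r^T (mod 2), r = 010000011010110:
  s[0] = (101010101010101)·(010000011010110) mod 2 = 0+0+0+0+0+0+0+0+1+0+1+0+1+0+0 mod 2 = 1
  s[1] = (011001100110011)·(010000011010110) mod 2 = 0+1+0+0+0+0+0+0+0+0+1+0+0+1+0 mod 2 = 1
  s[2] = (000111100001111)·(010000011010110) mod 2 = 0+0+0+0+0+0+0+0+0+0+0+0+1+1+0 mod 2 = 0
  s[3] = (000000011111111)·(010000011010110) mod 2 = 0+0+0+0+0+0+0+1+1+0+1+0+1+1+0 mod 2 = 1
Syndrome = 1101
Column i of H is the binary representation of i, so the syndrome is the binary index of the flipped bit.
Read s = 1101 with s[0] as LSB: 1·2^0 + 1·2^1 + 0·2^2 + 1·2^3 = 11.
Error is at bit position 11.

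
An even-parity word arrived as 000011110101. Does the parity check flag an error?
Sum of received bits: 0+0+0+0+1+1+1+1+0+1+0+1 = 6; 6 mod 2 = 0. Result is 0 → no error detected.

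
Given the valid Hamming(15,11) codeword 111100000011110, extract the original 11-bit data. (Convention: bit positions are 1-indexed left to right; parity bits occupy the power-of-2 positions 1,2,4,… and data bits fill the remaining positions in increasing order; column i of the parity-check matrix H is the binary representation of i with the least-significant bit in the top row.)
Parity bits occupy power-of-2 positions; data bits are at positions {3,5,6,7,9,10,11,12,13,14,15} (1-indexed).
Extract: c[3]=1 c[5]=0 c[6]=0 c[7]=0 c[9]=0 c[10]=0 c[11]=1 c[12]=1 c[13]=1 c[14]=1 c[15]=0
Data = 10000011110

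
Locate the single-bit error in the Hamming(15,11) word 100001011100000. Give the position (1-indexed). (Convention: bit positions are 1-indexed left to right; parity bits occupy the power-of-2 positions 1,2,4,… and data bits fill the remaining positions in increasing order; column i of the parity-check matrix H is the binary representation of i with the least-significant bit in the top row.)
Syndrome s = H · r^T (mod 2), r = 100001011100000:
  s[0] = (101010101010101)·(100001011100000) mod 2 = 1+0+0+0+0+0+0+0+1+0+0+0+0+0+0 mod 2 = 0
  s[1] = (011001100110011)·(100001011100000) mod 2 = 0+0+0+0+0+1+0+0+0+1+0+0+0+0+0 mod 2 = 0
  s[2] = (000111100001111)·(100001011100000) mod 2 = 0+0+0+0+0+1+0+0+0+0+0+0+0+0+0 mod 2 = 1
  s[3] = (000000011111111)·(100001011100000) mod 2 = 0+0+0+0+0+0+0+1+1+1+0+0+0+0+0 mod 2 = 1
Syndrome = 0011
Column i of H is the binary representation of i, so the syndrome is the binary index of the flipped bit.
Read s = 0011 with s[0] as LSB: 0·2^0 + 0·2^1 + 1·2^2 + 1·2^3 = 12.
Error is at bit position 12.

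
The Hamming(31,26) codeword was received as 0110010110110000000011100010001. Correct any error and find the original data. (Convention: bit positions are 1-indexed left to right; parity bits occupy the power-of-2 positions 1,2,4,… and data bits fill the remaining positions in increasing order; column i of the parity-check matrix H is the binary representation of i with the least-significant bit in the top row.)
Syndrome s = H · r^T (mod 2), r = 0110010110110000000011100010001:
  s[0] = (1010101010101010101010101010101)·(0110010110110000000011100010001) mod 2 = 0+0+1+0+0+0+0+0+1+0+1+0+0+0+0+0+0+0+0+0+1+0+1+0+0+0+1+0+0+0+1 mod 2 = 1
  s[1] = (0110011001100110011001100110011)·(0110010110110000000011100010001) mod 2 = 0+1+1+0+0+1+0+0+0+0+1+0+0+0+0+0+0+0+0+0+0+1+1+0+0+0+1+0+0+0+1 mod 2 = 0
  s[2] = (0001111000011110000111100001111)·(0110010110110000000011100010001) mod 2 = 0+0+0+0+0+1+0+0+0+0+0+1+0+0+0+0+0+0+0+0+1+1+1+0+0+0+0+0+0+0+1 mod 2 = 0
  s[3] = (0000000111111110000000011111111)·(0110010110110000000011100010001) mod 2 = 0+0+0+0+0+0+0+1+1+0+1+1+0+0+0+0+0+0+0+0+0+0+0+0+0+0+1+0+0+0+1 mod 2 = 0
  s[4] = (0000000000000001111111111111111)·(0110010110110000000011100010001) mod 2 = 0+0+0+0+0+0+0+0+0+0+0+0+0+0+0+0+0+0+0+0+1+1+1+0+0+0+1+0+0+0+1 mod 2 = 1
Syndrome = 10001
Column 17 of H equals this syndrome → error at bit 17 (1-indexed).
Flip bit 17: 0110010110110000000011100010001 → 0110010110110000100011100010001
Extract data bits at positions {3,5,6,7,9,10,11,12,13,14,15,17,18,19,20,21,22,23,24,25,26,27,28,29,30,31}: 10101011000100011100010001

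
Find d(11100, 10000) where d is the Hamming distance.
XOR = 01100, count of 1s = 2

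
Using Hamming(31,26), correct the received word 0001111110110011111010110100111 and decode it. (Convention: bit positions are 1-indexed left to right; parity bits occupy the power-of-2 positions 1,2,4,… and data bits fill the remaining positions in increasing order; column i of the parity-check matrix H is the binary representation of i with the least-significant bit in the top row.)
Syndrome s = H · r^T (mod 2), r = 0001111110110011111010110100111:
  s[0] = (1010101010101010101010101010101)·(0001111110110011111010110100111) mod 2 = 0+0+0+0+1+0+1+0+1+0+1+0+0+0+1+0+1+0+1+0+1+0+1+0+0+0+0+0+1+0+1 mod 2 = 1
  s[1] = (0110011001100110011001100110011)·(0001111110110011111010110100111) mod 2 = 0+0+0+0+0+1+1+0+0+0+1+0+0+0+1+0+0+1+1+0+0+0+1+0+0+1+0+0+0+1+1 mod 2 = 0
  s[2] = (0001111000011110000111100001111)·(0001111110110011111010110100111) mod 2 = 0+0+0+1+1+1+1+0+0+0+0+1+0+0+1+0+0+0+0+0+1+0+1+0+0+0+0+0+1+1+1 mod 2 = 1
  s[3] = (0000000111111110000000011111111)·(0001111110110011111010110100111) mod 2 = 0+0+0+0+0+0+0+1+1+0+1+1+0+0+1+0+0+0+0+0+0+0+0+1+0+1+0+0+1+1+1 mod 2 = 0
  s[4] = (0000000000000001111111111111111)·(0001111110110011111010110100111) mod 2 = 0+0+0+0+0+0+0+0+0+0+0+0+0+0+0+1+1+1+1+0+1+0+1+1+0+1+0+0+1+1+1 mod 2 = 1
Syndrome = 10101
Column 21 of H equals this syndrome → error at bit 21 (1-indexed).
Flip bit 21: 0001111110110011111010110100111 → 0001111110110011111000110100111
Extract data bits at positions {3,5,6,7,9,10,11,12,13,14,15,17,18,19,20,21,22,23,24,25,26,27,28,29,30,31}: 01111011001111000110100111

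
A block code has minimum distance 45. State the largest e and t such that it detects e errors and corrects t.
(a) Detection requires d_min ≥ e+1, so e ≤ d_min − 1 = 44.
(b) Correction requires d_min ≥ 2t+1, so t ≤ ⌊(d_min − 1)/2⌋ = ⌊44/2⌋ = 22.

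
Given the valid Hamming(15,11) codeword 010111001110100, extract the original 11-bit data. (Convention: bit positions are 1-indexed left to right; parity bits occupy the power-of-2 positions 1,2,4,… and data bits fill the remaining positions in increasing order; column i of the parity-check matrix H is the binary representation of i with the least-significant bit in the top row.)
Parity bits occupy power-of-2 positions; data bits are at positions {3,5,6,7,9,10,11,12,13,14,15} (1-indexed).
Extract: c[3]=0 c[5]=1 c[6]=1 c[7]=0 c[9]=1 c[10]=1 c[11]=1 c[12]=0 c[13]=1 c[14]=0 c[15]=0
Data = 01101110100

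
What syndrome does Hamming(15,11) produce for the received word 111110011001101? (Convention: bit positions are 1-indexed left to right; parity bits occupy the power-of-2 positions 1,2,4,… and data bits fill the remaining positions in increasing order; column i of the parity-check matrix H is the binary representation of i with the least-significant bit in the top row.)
Syndrome s = H · r^T (mod 2), r = 111110011001101:
  s[0] = (101010101010101)·(111110011001101) mod 2 = 1+0+1+0+1+0+0+0+1+0+0+0+1+0+1 mod 2 = 0
  s[1] = (011001100110011)·(111110011001101) mod 2 = 0+1+1+0+0+0+0+0+0+0+0+0+0+0+1 mod 2 = 1
  s[2] = (000111100001111)·(111110011001101) mod 2 = 0+0+0+1+1+0+0+0+0+0+0+1+1+0+1 mod 2 = 1
  s[3] = (000000011111111)·(111110011001101) mod 2 = 0+0+0+0+0+0+0+1+1+0+0+1+1+0+1 mod 2 = 1
Syndrome = 0111
Non-zero syndrome: error at position 14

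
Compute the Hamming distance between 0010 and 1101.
XOR = 1111, count of 1s = 4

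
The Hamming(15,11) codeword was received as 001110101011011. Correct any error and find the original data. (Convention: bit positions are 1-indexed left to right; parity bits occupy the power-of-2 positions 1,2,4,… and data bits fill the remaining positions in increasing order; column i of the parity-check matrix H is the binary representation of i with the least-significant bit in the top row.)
Syndrome s = H · r^T (mod 2), r = 001110101011011:
  s[0] = (101010101010101)·(001110101011011) mod 2 = 0+0+1+0+1+0+1+0+1+0+1+0+0+0+1 mod 2 = 0
  s[1] = (011001100110011)·(001110101011011) mod 2 = 0+0+1+0+0+0+1+0+0+0+1+0+0+1+1 mod 2 = 1
  s[2] = (000111100001111)·(001110101011011) mod 2 = 0+0+0+1+1+0+1+0+0+0+0+1+0+1+1 mod 2 = 0
  s[3] = (000000011111111)·(001110101011011) mod 2 = 0+0+0+0+0+0+0+0+1+0+1+1+0+1+1 mod 2 = 1
Syndrome = 0101
Column 10 of H equals this syndrome → error at bit 10 (1-indexed).
Flip bit 10: 001110101011011 → 001110101111011
Extract data bits at positions {3,5,6,7,9,10,11,12,13,14,15}: 11011111011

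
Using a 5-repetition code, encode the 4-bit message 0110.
Repeat each bit 5× and concatenate:
0→00000  1→11111  1→11111  0→00000
Codeword = 00000111111111100000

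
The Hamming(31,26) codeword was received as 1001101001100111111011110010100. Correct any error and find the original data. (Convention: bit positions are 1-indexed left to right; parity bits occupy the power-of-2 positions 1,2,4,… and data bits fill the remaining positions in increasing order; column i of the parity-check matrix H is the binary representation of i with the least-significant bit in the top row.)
Syndrome s = H · r^T (mod 2), r = 1001101001100111111011110010100:
  s[0] = (1010101010101010101010101010101)·(1001101001100111111011110010100) mod 2 = 1+0+0+0+1+0+1+0+0+0+1+0+0+0+1+0+1+0+1+0+1+0+1+0+0+0+1+0+1+0+0 mod 2 = 1
  s[1] = (0110011001100110011001100110011)·(1001101001100111111011110010100) mod 2 = 0+0+0+0+0+0+1+0+0+1+1+0+0+1+1+0+0+1+1+0+0+1+1+0+0+0+1+0+0+0+0 mod 2 = 0
  s[2] = (0001111000011110000111100001111)·(1001101001100111111011110010100) mod 2 = 0+0+0+1+1+0+1+0+0+0+0+0+0+1+1+0+0+0+0+0+1+1+1+0+0+0+0+0+1+0+0 mod 2 = 1
  s[3] = (0000000111111110000000011111111)·(1001101001100111111011110010100) mod 2 = 0+0+0+0+0+0+0+0+0+1+1+0+0+1+1+0+0+0+0+0+0+0+0+1+0+0+1+0+1+0+0 mod 2 = 1
  s[4] = (0000000000000001111111111111111)·(1001101001100111111011110010100) mod 2 = 0+0+0+0+0+0+0+0+0+0+0+0+0+0+0+1+1+1+1+0+1+1+1+1+0+0+1+0+1+0+0 mod 2 = 0
Syndrome = 10110
Column 13 of H equals this syndrome → error at bit 13 (1-indexed).
Flip bit 13: 1001101001100111111011110010100 → 1001101001101111111011110010100
Extract data bits at positions {3,5,6,7,9,10,11,12,13,14,15,17,18,19,20,21,22,23,24,25,26,27,28,29,30,31}: 01010110111111011110010100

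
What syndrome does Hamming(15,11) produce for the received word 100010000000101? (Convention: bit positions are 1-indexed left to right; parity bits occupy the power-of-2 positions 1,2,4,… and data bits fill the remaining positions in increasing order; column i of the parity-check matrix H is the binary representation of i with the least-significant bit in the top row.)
Syndrome s = H · r^T (mod 2), r = 100010000000101:
  s[0] = (101010101010101)·(100010000000101) mod 2 = 1+0+0+0+1+0+0+0+0+0+0+0+1+0+1 mod 2 = 0
  s[1] = (011001100110011)·(100010000000101) mod 2 = 0+0+0+0+0+0+0+0+0+0+0+0+0+0+1 mod 2 = 1
  s[2] = (000111100001111)·(100010000000101) mod 2 = 0+0+0+0+1+0+0+0+0+0+0+0+1+0+1 mod 2 = 1
  s[3] = (000000011111111)·(100010000000101) mod 2 = 0+0+0+0+0+0+0+0+0+0+0+0+1+0+1 mod 2 = 0
Syndrome = 0110
Non-zero syndrome: error at position 6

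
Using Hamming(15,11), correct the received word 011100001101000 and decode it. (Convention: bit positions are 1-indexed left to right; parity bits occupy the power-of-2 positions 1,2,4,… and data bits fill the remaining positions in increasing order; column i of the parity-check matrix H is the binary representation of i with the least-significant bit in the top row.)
Syndrome s = H · r^T (mod 2), r = 011100001101000:
  s[0] = (101010101010101)·(011100001101000) mod 2 = 0+0+1+0+0+0+0+0+1+0+0+0+0+0+0 mod 2 = 0
  s[1] = (011001100110011)·(011100001101000) mod 2 = 0+1+1+0+0+0+0+0+0+1+0+0+0+0+0 mod 2 = 1
  s[2] = (000111100001111)·(011100001101000) mod 2 = 0+0+0+1+0+0+0+0+0+0+0+1+0+0+0 mod 2 = 0
  s[3] = (000000011111111)·(011100001101000) mod 2 = 0+0+0+0+0+0+0+0+1+1+0+1+0+0+0 mod 2 = 1
Syndrome = 0101
Column 10 of H equals this syndrome → error at bit 10 (1-indexed).
Flip bit 10: 011100001101000 → 011100001001000
Extract data bits at positions {3,5,6,7,9,10,11,12,13,14,15}: 10001001000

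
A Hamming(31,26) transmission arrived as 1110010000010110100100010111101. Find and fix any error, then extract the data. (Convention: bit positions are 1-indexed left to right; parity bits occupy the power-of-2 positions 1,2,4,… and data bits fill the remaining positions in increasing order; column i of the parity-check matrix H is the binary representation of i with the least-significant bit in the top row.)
Syndrome s = H · r^T (mod 2), r = 1110010000010110100100010111101:
  s[0] = (1010101010101010101010101010101)·(1110010000010110100100010111101) mod 2 = 1+0+1+0+0+0+0+0+0+0+0+0+0+0+1+0+1+0+0+0+0+0+0+0+0+0+1+0+1+0+1 mod 2 = 1
  s[1] = (0110011001100110011001100110011)·(1110010000010110100100010111101) mod 2 = 0+1+1+0+0+1+0+0+0+0+0+0+0+1+1+0+0+0+0+0+0+0+0+0+0+1+1+0+0+0+1 mod 2 = 0
  s[2] = (0001111000011110000111100001111)·(1110010000010110100100010111101) mod 2 = 0+0+0+0+0+1+0+0+0+0+0+1+0+1+1+0+0+0+0+1+0+0+0+0+0+0+0+1+1+0+1 mod 2 = 0
  s[3] = (0000000111111110000000011111111)·(1110010000010110100100010111101) mod 2 = 0+0+0+0+0+0+0+0+0+0+0+1+0+1+1+0+0+0+0+0+0+0+0+1+0+1+1+1+1+0+1 mod 2 = 1
  s[4] = (0000000000000001111111111111111)·(1110010000010110100100010111101) mod 2 = 0+0+0+0+0+0+0+0+0+0+0+0+0+0+0+0+1+0+0+1+0+0+0+1+0+1+1+1+1+0+1 mod 2 = 0
Syndrome = 10010
Column 9 of H equals this syndrome → error at bit 9 (1-indexed).
Flip bit 9: 1110010000010110100100010111101 → 1110010010010110100100010111101
Extract data bits at positions {3,5,6,7,9,10,11,12,13,14,15,17,18,19,20,21,22,23,24,25,26,27,28,29,30,31}: 10101001011100100010111101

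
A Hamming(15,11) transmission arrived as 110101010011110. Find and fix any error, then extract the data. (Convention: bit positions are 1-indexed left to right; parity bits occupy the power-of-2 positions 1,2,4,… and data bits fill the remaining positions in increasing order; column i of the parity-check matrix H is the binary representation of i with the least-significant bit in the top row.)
Syndrome s = H · r^T (mod 2), r = 110101010011110:
  s[0] = (101010101010101)·(110101010011110) mod 2 = 1+0+0+0+0+0+0+0+0+0+1+0+1+0+0 mod 2 = 1
  s[1] = (011001100110011)·(110101010011110) mod 2 = 0+1+0+0+0+1+0+0+0+0+1+0+0+1+0 mod 2 = 0
  s[2] = (000111100001111)·(110101010011110) mod 2 = 0+0+0+1+0+1+0+0+0+0+0+1+1+1+0 mod 2 = 1
  s[3] = (000000011111111)·(110101010011110) mod 2 = 0+0+0+0+0+0+0+1+0+0+1+1+1+1+0 mod 2 = 1
Syndrome = 1011
Column 13 of H equals this syndrome → error at bit 13 (1-indexed).
Flip bit 13: 110101010011110 → 110101010011010
Extract data bits at positions {3,5,6,7,9,10,11,12,13,14,15}: 00100011010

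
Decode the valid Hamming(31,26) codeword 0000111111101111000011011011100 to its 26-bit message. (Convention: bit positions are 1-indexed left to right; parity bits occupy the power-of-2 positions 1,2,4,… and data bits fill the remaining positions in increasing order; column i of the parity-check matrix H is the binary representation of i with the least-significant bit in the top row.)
Parity bits occupy power-of-2 positions; data bits are at positions {3,5,6,7,9,10,11,12,13,14,15,17,18,19,20,21,22,23,24,25,26,27,28,29,30,31} (1-indexed).
Extract: c[3]=0 c[5]=1 c[6]=1 c[7]=1 c[9]=1 c[10]=1 c[11]=1 c[12]=0 c[13]=1 c[14]=1 c[15]=1 c[17]=0 c[18]=0 c[19]=0 c[20]=0 c[21]=1 c[22]=1 c[23]=0 c[24]=1 c[25]=1 c[26]=0 c[27]=1 c[28]=1 c[29]=1 c[30]=0 c[31]=0
Data = 01111110111000011011011100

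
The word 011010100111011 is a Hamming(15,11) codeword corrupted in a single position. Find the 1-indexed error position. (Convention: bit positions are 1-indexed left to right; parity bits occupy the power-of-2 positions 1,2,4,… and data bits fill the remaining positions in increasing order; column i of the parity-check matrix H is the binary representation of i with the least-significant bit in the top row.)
Syndrome s = H · r^T (mod 2), r = 011010100111011:
  s[0] = (101010101010101)·(011010100111011) mod 2 = 0+0+1+0+1+0+1+0+0+0+1+0+0+0+1 mod 2 = 1
  s[1] = (011001100110011)·(011010100111011) mod 2 = 0+1+1+0+0+0+1+0+0+1+1+0+0+1+1 mod 2 = 1
  s[2] = (000111100001111)·(011010100111011) mod 2 = 0+0+0+0+1+0+1+0+0+0+0+1+0+1+1 mod 2 = 1
  s[3] = (000000011111111)·(011010100111011) mod 2 = 0+0+0+0+0+0+0+0+0+1+1+1+0+1+1 mod 2 = 1
Syndrome = 1111
Column i of H is the binary representation of i, so the syndrome is the binary index of the flipped bit.
Read s = 1111 with s[0] as LSB: 1·2^0 + 1·2^1 + 1·2^2 + 1·2^3 = 15.
Error is at bit position 15.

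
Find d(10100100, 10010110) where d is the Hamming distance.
XOR = 00110010, count of 1s = 3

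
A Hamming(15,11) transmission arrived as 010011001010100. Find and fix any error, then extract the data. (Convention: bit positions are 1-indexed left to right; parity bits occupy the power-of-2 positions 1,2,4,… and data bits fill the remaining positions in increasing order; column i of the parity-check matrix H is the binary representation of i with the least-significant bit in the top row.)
Syndrome s = H · r^T (mod 2), r = 010011001010100:
  s[0] = (101010101010101)·(010011001010100) mod 2 = 0+0+0+0+1+0+0+0+1+0+1+0+1+0+0 mod 2 = 0
  s[1] = (011001100110011)·(010011001010100) mod 2 = 0+1+0+0+0+1+0+0+0+0+1+0+0+0+0 mod 2 = 1
  s[2] = (000111100001111)·(010011001010100) mod 2 = 0+0+0+0+1+1+0+0+0+0+0+0+1+0+0 mod 2 = 1
  s[3] = (000000011111111)·(010011001010100) mod 2 = 0+0+0+0+0+0+0+0+1+0+1+0+1+0+0 mod 2 = 1
Syndrome = 0111
Column 14 of H equals this syndrome → error at bit 14 (1-indexed).
Flip bit 14: 010011001010100 → 010011001010110
Extract data bits at positions {3,5,6,7,9,10,11,12,13,14,15}: 01101010110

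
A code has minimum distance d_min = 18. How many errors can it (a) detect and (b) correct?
(a) Detection requires d_min ≥ e+1, so e ≤ d_min − 1 = 17.
(b) Correction requires d_min ≥ 2t+1, so t ≤ ⌊(d_min − 1)/2⌋ = ⌊17/2⌋ = 8.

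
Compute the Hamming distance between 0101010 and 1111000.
XOR = 1010010, count of 1s = 3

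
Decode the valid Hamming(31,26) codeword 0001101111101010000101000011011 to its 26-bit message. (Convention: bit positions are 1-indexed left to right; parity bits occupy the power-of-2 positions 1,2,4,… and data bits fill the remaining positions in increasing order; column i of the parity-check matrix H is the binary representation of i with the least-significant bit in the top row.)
Parity bits occupy power-of-2 positions; data bits are at positions {3,5,6,7,9,10,11,12,13,14,15,17,18,19,20,21,22,23,24,25,26,27,28,29,30,31} (1-indexed).
Extract: c[3]=0 c[5]=1 c[6]=0 c[7]=1 c[9]=1 c[10]=1 c[11]=1 c[12]=0 c[13]=1 c[14]=0 c[15]=1 c[17]=0 c[18]=0 c[19]=0 c[20]=1 c[21]=0 c[22]=1 c[23]=0 c[24]=0 c[25]=0 c[26]=0 c[27]=1 c[28]=1 c[29]=0 c[30]=1 c[31]=1
Data = 01011110101000101000011011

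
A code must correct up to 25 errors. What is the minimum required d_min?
Correcting t errors requires d_min ≥ 2t + 1 = 2·25 + 1 = 51.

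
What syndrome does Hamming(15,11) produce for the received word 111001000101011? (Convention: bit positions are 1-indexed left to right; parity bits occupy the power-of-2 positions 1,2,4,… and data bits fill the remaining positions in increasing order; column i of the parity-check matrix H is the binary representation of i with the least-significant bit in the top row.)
Syndrome s = H · r^T (mod 2), r = 111001000101011:
  s[0] = (101010101010101)·(111001000101011) mod 2 = 1+0+1+0+0+0+0+0+0+0+0+0+0+0+1 mod 2 = 1
  s[1] = (011001100110011)·(111001000101011) mod 2 = 0+1+1+0+0+1+0+0+0+1+0+0+0+1+1 mod 2 = 0
  s[2] = (000111100001111)·(111001000101011) mod 2 = 0+0+0+0+0+1+0+0+0+0+0+1+0+1+1 mod 2 = 0
  s[3] = (000000011111111)·(111001000101011) mod 2 = 0+0+0+0+0+0+0+0+0+1+0+1+0+1+1 mod 2 = 0
Syndrome = 1000
Non-zero syndrome: error at position 1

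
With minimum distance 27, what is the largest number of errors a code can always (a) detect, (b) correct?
(a) Detection requires d_min ≥ e+1, so e ≤ d_min − 1 = 26.
(b) Correction requires d_min ≥ 2t+1, so t ≤ ⌊(d_min − 1)/2⌋ = ⌊26/2⌋ = 13.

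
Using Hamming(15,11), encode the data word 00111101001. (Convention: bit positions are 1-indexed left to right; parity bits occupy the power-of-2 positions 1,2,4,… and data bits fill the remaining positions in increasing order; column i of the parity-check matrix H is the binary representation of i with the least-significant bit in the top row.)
Codeword c = d · G (mod 2), d = 00111101001:
  c[0] = d·G[:,0] = (00111101001)·(11011010101) mod 2 = 0+0+0+1+1+0+0+0+0+0+1 mod 2 = 1
  c[1] = d·G[:,1] = (00111101001)·(10110110011) mod 2 = 0+0+1+1+0+1+0+0+0+0+1 mod 2 = 0
  c[2] = d·G[:,2] = (00111101001)·(10000000000) mod 2 = 0+0+0+0+0+0+0+0+0+0+0 mod 2 = 0
  c[3] = d·G[:,3] = (00111101001)·(01110001111) mod 2 = 0+0+1+1+0+0+0+1+0+0+1 mod 2 = 0
  c[4] = d·G[:,4] = (00111101001)·(01000000000) mod 2 = 0+0+0+0+0+0+0+0+0+0+0 mod 2 = 0
  c[5] = d·G[:,5] = (00111101001)·(00100000000) mod 2 = 0+0+1+0+0+0+0+0+0+0+0 mod 2 = 1
  c[6] = d·G[:,6] = (00111101001)·(00010000000) mod 2 = 0+0+0+1+0+0+0+0+0+0+0 mod 2 = 1
  c[7] = d·G[:,7] = (00111101001)·(00001111111) mod 2 = 0+0+0+0+1+1+0+1+0+0+1 mod 2 = 0
  c[8] = d·G[:,8] = (00111101001)·(00001000000) mod 2 = 0+0+0+0+1+0+0+0+0+0+0 mod 2 = 1
  c[9] = d·G[:,9] = (00111101001)·(00000100000) mod 2 = 0+0+0+0+0+1+0+0+0+0+0 mod 2 = 1
  c[10] = d·G[:,10] = (00111101001)·(00000010000) mod 2 = 0+0+0+0+0+0+0+0+0+0+0 mod 2 = 0
  c[11] = d·G[:,11] = (00111101001)·(00000001000) mod 2 = 0+0+0+0+0+0+0+1+0+0+0 mod 2 = 1
  c[12] = d·G[:,12] = (00111101001)·(00000000100) mod 2 = 0+0+0+0+0+0+0+0+0+0+0 mod 2 = 0
  c[13] = d·G[:,13] = (00111101001)·(00000000010) mod 2 = 0+0+0+0+0+0+0+0+0+0+0 mod 2 = 0
  c[14] = d·G[:,14] = (00111101001)·(00000000001) mod 2 = 0+0+0+0+0+0+0+0+0+0+1 mod 2 = 1
Codeword = 100001101101001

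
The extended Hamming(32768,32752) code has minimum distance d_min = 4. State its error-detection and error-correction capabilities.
Detection only: up to d_min − 1 = 3 errors.
Correction: up to ⌊(d_min − 1)/2⌋ = ⌊3/2⌋ = 1 errors.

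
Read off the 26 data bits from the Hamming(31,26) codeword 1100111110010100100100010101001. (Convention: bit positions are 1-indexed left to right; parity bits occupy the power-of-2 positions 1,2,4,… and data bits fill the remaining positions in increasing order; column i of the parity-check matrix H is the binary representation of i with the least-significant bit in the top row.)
Parity bits occupy power-of-2 positions; data bits are at positions {3,5,6,7,9,10,11,12,13,14,15,17,18,19,20,21,22,23,24,25,26,27,28,29,30,31} (1-indexed).
Extract: c[3]=0 c[5]=1 c[6]=1 c[7]=1 c[9]=1 c[10]=0 c[11]=0 c[12]=1 c[13]=0 c[14]=1 c[15]=0 c[17]=1 c[18]=0 c[19]=0 c[20]=1 c[21]=0 c[22]=0 c[23]=0 c[24]=1 c[25]=0 c[26]=1 c[27]=0 c[28]=1 c[29]=0 c[30]=0 c[31]=1
Data = 01111001010100100010101001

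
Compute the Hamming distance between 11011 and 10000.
XOR = 01011, count of 1s = 3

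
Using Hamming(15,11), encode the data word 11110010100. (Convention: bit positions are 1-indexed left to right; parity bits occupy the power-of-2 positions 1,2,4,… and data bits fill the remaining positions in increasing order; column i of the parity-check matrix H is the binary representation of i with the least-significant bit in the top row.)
Codeword c = d · G (mod 2), d = 11110010100:
  c[0] = d·G[:,0] = (11110010100)·(11011010101) mod 2 = 1+1+0+1+0+0+1+0+1+0+0 mod 2 = 1
  c[1] = d·G[:,1] = (11110010100)·(10110110011) mod 2 = 1+0+1+1+0+0+1+0+0+0+0 mod 2 = 0
  c[2] = d·G[:,2] = (11110010100)·(10000000000) mod 2 = 1+0+0+0+0+0+0+0+0+0+0 mod 2 = 1
  c[3] = d·G[:,3] = (11110010100)·(01110001111) mod 2 = 0+1+1+1+0+0+0+0+1+0+0 mod 2 = 0
  c[4] = d·G[:,4] = (11110010100)·(01000000000) mod 2 = 0+1+0+0+0+0+0+0+0+0+0 mod 2 = 1
  c[5] = d·G[:,5] = (11110010100)·(00100000000) mod 2 = 0+0+1+0+0+0+0+0+0+0+0 mod 2 = 1
  c[6] = d·G[:,6] = (11110010100)·(00010000000) mod 2 = 0+0+0+1+0+0+0+0+0+0+0 mod 2 = 1
  c[7] = d·G[:,7] = (11110010100)·(00001111111) mod 2 = 0+0+0+0+0+0+1+0+1+0+0 mod 2 = 0
  c[8] = d·G[:,8] = (11110010100)·(00001000000) mod 2 = 0+0+0+0+0+0+0+0+0+0+0 mod 2 = 0
  c[9] = d·G[:,9] = (11110010100)·(00000100000) mod 2 = 0+0+0+0+0+0+0+0+0+0+0 mod 2 = 0
  c[10] = d·G[:,10] = (11110010100)·(00000010000) mod 2 = 0+0+0+0+0+0+1+0+0+0+0 mod 2 = 1
  c[11] = d·G[:,11] = (11110010100)·(00000001000) mod 2 = 0+0+0+0+0+0+0+0+0+0+0 mod 2 = 0
  c[12] = d·G[:,12] = (11110010100)·(00000000100) mod 2 = 0+0+0+0+0+0+0+0+1+0+0 mod 2 = 1
  c[13] = d·G[:,13] = (11110010100)·(00000000010) mod 2 = 0+0+0+0+0+0+0+0+0+0+0 mod 2 = 0
  c[14] = d·G[:,14] = (11110010100)·(00000000001) mod 2 = 0+0+0+0+0+0+0+0+0+0+0 mod 2 = 0
Codeword = 101011100010100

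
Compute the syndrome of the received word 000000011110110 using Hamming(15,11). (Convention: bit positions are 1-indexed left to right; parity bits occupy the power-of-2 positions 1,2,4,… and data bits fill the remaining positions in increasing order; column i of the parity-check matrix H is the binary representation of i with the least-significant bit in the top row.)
Syndrome s = H · r^T (mod 2), r = 000000011110110:
  s[0] = (101010101010101)·(000000011110110) mod 2 = 0+0+0+0+0+0+0+0+1+0+1+0+1+0+0 mod 2 = 1
  s[1] = (011001100110011)·(000000011110110) mod 2 = 0+0+0+0+0+0+0+0+0+1+1+0+0+1+0 mod 2 = 1
  s[2] = (000111100001111)·(000000011110110) mod 2 = 0+0+0+0+0+0+0+0+0+0+0+0+1+1+0 mod 2 = 0
  s[3] = (000000011111111)·(000000011110110) mod 2 = 0+0+0+0+0+0+0+1+1+1+1+0+1+1+0 mod 2 = 0
Syndrome = 1100
Non-zero syndrome: error at position 3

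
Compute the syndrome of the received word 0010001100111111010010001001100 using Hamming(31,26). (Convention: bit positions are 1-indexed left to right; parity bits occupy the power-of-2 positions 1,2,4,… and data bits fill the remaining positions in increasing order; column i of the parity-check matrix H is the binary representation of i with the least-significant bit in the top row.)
Syndrome s = H · r^T (mod 2), r = 0010001100111111010010001001100:
  s[0] = (1010101010101010101010101010101)·(0010001100111111010010001001100) mod 2 = 0+0+1+0+0+0+1+0+0+0+1+0+1+0+1+0+0+0+0+0+1+0+0+0+1+0+0+0+1+0+0 mod 2 = 0
  s[1] = (0110011001100110011001100110011)·(0010001100111111010010001001100) mod 2 = 0+0+1+0+0+0+1+0+0+0+1+0+0+1+1+0+0+1+0+0+0+0+0+0+0+0+0+0+0+0+0 mod 2 = 0
  s[2] = (0001111000011110000111100001111)·(0010001100111111010010001001100) mod 2 = 0+0+0+0+0+0+1+0+0+0+0+1+1+1+1+0+0+0+0+0+1+0+0+0+0+0+0+1+1+0+0 mod 2 = 0
  s[3] = (0000000111111110000000011111111)·(0010001100111111010010001001100) mod 2 = 0+0+0+0+0+0+0+1+0+0+1+1+1+1+1+0+0+0+0+0+0+0+0+0+1+0+0+1+1+0+0 mod 2 = 1
  s[4] = (0000000000000001111111111111111)·(0010001100111111010010001001100) mod 2 = 0+0+0+0+0+0+0+0+0+0+0+0+0+0+0+1+0+1+0+0+1+0+0+0+1+0+0+1+1+0+0 mod 2 = 0
Syndrome = 00010
Non-zero syndrome: error at position 8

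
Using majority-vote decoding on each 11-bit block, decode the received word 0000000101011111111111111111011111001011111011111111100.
Split into 11-bit blocks and majority-vote each:
  block 1 = 00000001010: 2 ones, 9 zeros → 0
  block 2 = 11111111111: 11 ones, 0 zeros → 1
  block 3 = 11111101111: 10 ones, 1 zeros → 1
  block 4 = 10010111110: 7 ones, 4 zeros → 1
  block 5 = 11111111100: 9 ones, 2 zeros → 1
Decoded = 01111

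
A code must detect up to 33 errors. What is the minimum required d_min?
Detecting e errors requires d_min ≥ e + 1 = 33 + 1 = 34.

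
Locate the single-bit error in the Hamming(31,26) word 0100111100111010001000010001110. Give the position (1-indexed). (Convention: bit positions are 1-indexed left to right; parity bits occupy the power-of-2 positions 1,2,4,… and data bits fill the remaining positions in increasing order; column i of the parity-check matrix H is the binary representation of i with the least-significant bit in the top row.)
Syndrome s = H · r^T (mod 2), r = 0100111100111010001000010001110:
  s[0] = (1010101010101010101010101010101)·(0100111100111010001000010001110) mod 2 = 0+0+0+0+1+0+1+0+0+0+1+0+1+0+1+0+0+0+1+0+0+0+0+0+0+0+0+0+1+0+0 mod 2 = 1
  s[1] = (0110011001100110011001100110011)·(0100111100111010001000010001110) mod 2 = 0+1+0+0+0+1+1+0+0+0+1+0+0+0+1+0+0+0+1+0+0+0+0+0+0+0+0+0+0+1+0 mod 2 = 1
  s[2] = (0001111000011110000111100001111)·(0100111100111010001000010001110) mod 2 = 0+0+0+0+1+1+1+0+0+0+0+1+1+0+1+0+0+0+0+0+0+0+0+0+0+0+0+1+1+1+0 mod 2 = 1
  s[3] = (0000000111111110000000011111111)·(0100111100111010001000010001110) mod 2 = 0+0+0+0+0+0+0+1+0+0+1+1+1+0+1+0+0+0+0+0+0+0+0+1+0+0+0+1+1+1+0 mod 2 = 1
  s[4] = (0000000000000001111111111111111)·(0100111100111010001000010001110) mod 2 = 0+0+0+0+0+0+0+0+0+0+0+0+0+0+0+0+0+0+1+0+0+0+0+1+0+0+0+1+1+1+0 mod 2 = 1
Syndrome = 11111
Column i of H is the binary representation of i, so the syndrome is the binary index of the flipped bit.
Read s = 11111 with s[0] as LSB: 1·2^0 + 1·2^1 + 1·2^2 + 1·2^3 + 1·2^4 = 31.
Error is at bit position 31.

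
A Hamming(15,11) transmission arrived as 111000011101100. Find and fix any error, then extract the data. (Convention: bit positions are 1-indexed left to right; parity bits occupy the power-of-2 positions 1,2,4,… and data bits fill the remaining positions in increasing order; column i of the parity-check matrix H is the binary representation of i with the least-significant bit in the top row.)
Syndrome s = H · r^T (mod 2), r = 111000011101100:
  s[0] = (101010101010101)·(111000011101100) mod 2 = 1+0+1+0+0+0+0+0+1+0+0+0+1+0+0 mod 2 = 0
  s[1] = (011001100110011)·(111000011101100) mod 2 = 0+1+1+0+0+0+0+0+0+1+0+0+0+0+0 mod 2 = 1
  s[2] = (000111100001111)·(111000011101100) mod 2 = 0+0+0+0+0+0+0+0+0+0+0+1+1+0+0 mod 2 = 0
  s[3] = (000000011111111)·(111000011101100) mod 2 = 0+0+0+0+0+0+0+1+1+1+0+1+1+0+0 mod 2 = 1
Syndrome = 0101
Column 10 of H equals this syndrome → error at bit 10 (1-indexed).
Flip bit 10: 111000011101100 → 111000011001100
Extract data bits at positions {3,5,6,7,9,10,11,12,13,14,15}: 10001001100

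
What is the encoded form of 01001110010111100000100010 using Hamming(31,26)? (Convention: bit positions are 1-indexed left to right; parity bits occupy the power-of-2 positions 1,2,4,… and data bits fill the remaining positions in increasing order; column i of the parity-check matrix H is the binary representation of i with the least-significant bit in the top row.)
Codeword c = d · G (mod 2), d = 01001110010111100000100010:
  c[0] = d·G[:,0] = (01001110010111100000100010)·(11011010101101010101010101) mod 2 = 0+1+0+0+1+0+1+0+0+0+0+1+0+1+0+0+0+0+0+0+0+0+0+0+0+0 mod 2 = 1
  c[1] = d·G[:,1] = (01001110010111100000100010)·(10110110011011001100110011) mod 2 = 0+0+0+0+0+1+1+0+0+1+0+0+1+1+0+0+0+0+0+0+1+0+0+0+1+0 mod 2 = 1
  c[2] = d·G[:,2] = (01001110010111100000100010)·(10000000000000000000000000) mod 2 = 0+0+0+0+0+0+0+0+0+0+0+0+0+0+0+0+0+0+0+0+0+0+0+0+0+0 mod 2 = 0
  c[3] = d·G[:,3] = (01001110010111100000100010)·(01110001111000111100001111) mod 2 = 0+1+0+0+0+0+0+0+0+1+0+0+0+0+1+0+0+0+0+0+0+0+0+0+1+0 mod 2 = 0
  c[4] = d·G[:,4] = (01001110010111100000100010)·(01000000000000000000000000) mod 2 = 0+1+0+0+0+0+0+0+0+0+0+0+0+0+0+0+0+0+0+0+0+0+0+0+0+0 mod 2 = 1
  c[5] = d·G[:,5] = (01001110010111100000100010)·(00100000000000000000000000) mod 2 = 0+0+0+0+0+0+0+0+0+0+0+0+0+0+0+0+0+0+0+0+0+0+0+0+0+0 mod 2 = 0
  c[6] = d·G[:,6] = (01001110010111100000100010)·(00010000000000000000000000) mod 2 = 0+0+0+0+0+0+0+0+0+0+0+0+0+0+0+0+0+0+0+0+0+0+0+0+0+0 mod 2 = 0
  c[7] = d·G[:,7] = (01001110010111100000100010)·(00001111111000000011111111) mod 2 = 0+0+0+0+1+1+1+0+0+1+0+0+0+0+0+0+0+0+0+0+1+0+0+0+1+0 mod 2 = 0
  c[8] = d·G[:,8] = (01001110010111100000100010)·(00001000000000000000000000) mod 2 = 0+0+0+0+1+0+0+0+0+0+0+0+0+0+0+0+0+0+0+0+0+0+0+0+0+0 mod 2 = 1
  c[9] = d·G[:,9] = (01001110010111100000100010)·(00000100000000000000000000) mod 2 = 0+0+0+0+0+1+0+0+0+0+0+0+0+0+0+0+0+0+0+0+0+0+0+0+0+0 mod 2 = 1
  c[10] = d·G[:,10] = (01001110010111100000100010)·(00000010000000000000000000) mod 2 = 0+0+0+0+0+0+1+0+0+0+0+0+0+0+0+0+0+0+0+0+0+0+0+0+0+0 mod 2 = 1
  c[11] = d·G[:,11] = (01001110010111100000100010)·(00000001000000000000000000) mod 2 = 0+0+0+0+0+0+0+0+0+0+0+0+0+0+0+0+0+0+0+0+0+0+0+0+0+0 mod 2 = 0
  c[12] = d·G[:,12] = (01001110010111100000100010)·(00000000100000000000000000) mod 2 = 0+0+0+0+0+0+0+0+0+0+0+0+0+0+0+0+0+0+0+0+0+0+0+0+0+0 mod 2 = 0
  c[13] = d·G[:,13] = (01001110010111100000100010)·(00000000010000000000000000) mod 2 = 0+0+0+0+0+0+0+0+0+1+0+0+0+0+0+0+0+0+0+0+0+0+0+0+0+0 mod 2 = 1
  c[14] = d·G[:,14] = (01001110010111100000100010)·(00000000001000000000000000) mod 2 = 0+0+0+0+0+0+0+0+0+0+0+0+0+0+0+0+0+0+0+0+0+0+0+0+0+0 mod 2 = 0
  c[15] = d·G[:,15] = (01001110010111100000100010)·(00000000000111111111111111) mod 2 = 0+0+0+0+0+0+0+0+0+0+0+1+1+1+1+0+0+0+0+0+1+0+0+0+1+0 mod 2 = 0
  c[16] = d·G[:,16] = (01001110010111100000100010)·(00000000000100000000000000) mod 2 = 0+0+0+0+0+0+0+0+0+0+0+1+0+0+0+0+0+0+0+0+0+0+0+0+0+0 mod 2 = 1
  c[17] = d·G[:,17] = (01001110010111100000100010)·(00000000000010000000000000) mod 2 = 0+0+0+0+0+0+0+0+0+0+0+0+1+0+0+0+0+0+0+0+0+0+0+0+0+0 mod 2 = 1
  c[18] = d·G[:,18] = (01001110010111100000100010)·(00000000000001000000000000) mod 2 = 0+0+0+0+0+0+0+0+0+0+0+0+0+1+0+0+0+0+0+0+0+0+0+0+0+0 mod 2 = 1
  c[19] = d·G[:,19] = (01001110010111100000100010)·(00000000000000100000000000) mod 2 = 0+0+0+0+0+0+0+0+0+0+0+0+0+0+1+0+0+0+0+0+0+0+0+0+0+0 mod 2 = 1
  c[20] = d·G[:,20] = (01001110010111100000100010)·(00000000000000010000000000) mod 2 = 0+0+0+0+0+0+0+0+0+0+0+0+0+0+0+0+0+0+0+0+0+0+0+0+0+0 mod 2 = 0
  c[21] = d·G[:,21] = (01001110010111100000100010)·(00000000000000001000000000) mod 2 = 0+0+0+0+0+0+0+0+0+0+0+0+0+0+0+0+0+0+0+0+0+0+0+0+0+0 mod 2 = 0
  c[22] = d·G[:,22] = (01001110010111100000100010)·(00000000000000000100000000) mod 2 = 0+0+0+0+0+0+0+0+0+0+0+0+0+0+0+0+0+0+0+0+0+0+0+0+0+0 mod 2 = 0
  c[23] = d·G[:,23] = (01001110010111100000100010)·(00000000000000000010000000) mod 2 = 0+0+0+0+0+0+0+0+0+0+0+0+0+0+0+0+0+0+0+0+0+0+0+0+0+0 mod 2 = 0
  c[24] = d·G[:,24] = (01001110010111100000100010)·(00000000000000000001000000) mod 2 = 0+0+0+0+0+0+0+0+0+0+0+0+0+0+0+0+0+0+0+0+0+0+0+0+0+0 mod 2 = 0
  c[25] = d·G[:,25] = (01001110010111100000100010)·(00000000000000000000100000) mod 2 = 0+0+0+0+0+0+0+0+0+0+0+0+0+0+0+0+0+0+0+0+1+0+0+0+0+0 mod 2 = 1
  c[26] = d·G[:,26] = (01001110010111100000100010)·(00000000000000000000010000) mod 2 = 0+0+0+0+0+0+0+0+0+0+0+0+0+0+0+0+0+0+0+0+0+0+0+0+0+0 mod 2 = 0
  c[27] = d·G[:,27] = (01001110010111100000100010)·(00000000000000000000001000) mod 2 = 0+0+0+0+0+0+0+0+0+0+0+0+0+0+0+0+0+0+0+0+0+0+0+0+0+0 mod 2 = 0
  c[28] = d·G[:,28] = (01001110010111100000100010)·(00000000000000000000000100) mod 2 = 0+0+0+0+0+0+0+0+0+0+0+0+0+0+0+0+0+0+0+0+0+0+0+0+0+0 mod 2 = 0
  c[29] = d·G[:,29] = (01001110010111100000100010)·(00000000000000000000000010) mod 2 = 0+0+0+0+0+0+0+0+0+0+0+0+0+0+0+0+0+0+0+0+0+0+0+0+1+0 mod 2 = 1
  c[30] = d·G[:,30] = (01001110010111100000100010)·(00000000000000000000000001) mod 2 = 0+0+0+0+0+0+0+0+0+0+0+0+0+0+0+0+0+0+0+0+0+0+0+0+0+0 mod 2 = 0
Codeword = 1100100011100100111100000100010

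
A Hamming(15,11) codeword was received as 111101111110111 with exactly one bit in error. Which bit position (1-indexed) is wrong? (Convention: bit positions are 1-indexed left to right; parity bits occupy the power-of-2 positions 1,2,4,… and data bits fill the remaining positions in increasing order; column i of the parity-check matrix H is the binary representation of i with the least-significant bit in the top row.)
Syndrome s = H · r^T (mod 2), r = 111101111110111:
  s[0] = (101010101010101)·(111101111110111) mod 2 = 1+0+1+0+0+0+1+0+1+0+1+0+1+0+1 mod 2 = 1
  s[1] = (011001100110011)·(111101111110111) mod 2 = 0+1+1+0+0+1+1+0+0+1+1+0+0+1+1 mod 2 = 0
  s[2] = (000111100001111)·(111101111110111) mod 2 = 0+0+0+1+0+1+1+0+0+0+0+0+1+1+1 mod 2 = 0
  s[3] = (000000011111111)·(111101111110111) mod 2 = 0+0+0+0+0+0+0+1+1+1+1+0+1+1+1 mod 2 = 1
Syndrome = 1001
Column i of H is the binary representation of i, so the syndrome is the binary index of the flipped bit.
Read s = 1001 with s[0] as LSB: 1·2^0 + 0·2^1 + 0·2^2 + 1·2^3 = 9.
Error is at bit position 9.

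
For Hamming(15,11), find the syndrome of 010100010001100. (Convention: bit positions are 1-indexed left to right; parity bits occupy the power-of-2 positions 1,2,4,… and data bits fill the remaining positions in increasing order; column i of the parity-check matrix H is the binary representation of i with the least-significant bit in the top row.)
Syndrome s = H · r^T (mod 2), r = 010100010001100:
  s[0] = (101010101010101)·(010100010001100) mod 2 = 0+0+0+0+0+0+0+0+0+0+0+0+1+0+0 mod 2 = 1
  s[1] = (011001100110011)·(010100010001100) mod 2 = 0+1+0+0+0+0+0+0+0+0+0+0+0+0+0 mod 2 = 1
  s[2] = (000111100001111)·(010100010001100) mod 2 = 0+0+0+1+0+0+0+0+0+0+0+1+1+0+0 mod 2 = 1
  s[3] = (000000011111111)·(010100010001100) mod 2 = 0+0+0+0+0+0+0+1+0+0+0+1+1+0+0 mod 2 = 1
Syndrome = 1111
Non-zero syndrome: error at position 15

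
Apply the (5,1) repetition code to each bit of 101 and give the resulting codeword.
Repeat each bit 5× and concatenate:
1→11111  0→00000  1→11111
Codeword = 111110000011111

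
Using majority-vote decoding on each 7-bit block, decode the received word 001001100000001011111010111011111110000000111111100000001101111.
Split into 7-bit blocks and majority-vote each:
  block 1 = 0010011: 3 ones, 4 zeros → 0
  block 2 = 0000000: 0 ones, 7 zeros → 0
  block 3 = 1011111: 6 ones, 1 zeros → 1
  block 4 = 0101110: 4 ones, 3 zeros → 1
  block 5 = 1111111: 7 ones, 0 zeros → 1
  block 6 = 0000000: 0 ones, 7 zeros → 0
  block 7 = 1111111: 7 ones, 0 zeros → 1
  block 8 = 0000000: 0 ones, 7 zeros → 0
  block 9 = 1101111: 6 ones, 1 zeros → 1
Decoded = 001110101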